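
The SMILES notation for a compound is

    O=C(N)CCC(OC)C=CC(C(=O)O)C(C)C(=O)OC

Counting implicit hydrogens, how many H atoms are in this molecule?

21

Walk through each heavy atom and fill implicit hydrogens from standard valence (C 4, N 3, O 2, S 2, halogen 1):
  atom 1: O, bond orders sum to 2 (valence 2) → 0 H
  atom 2: C, bond orders sum to 4 (valence 4) → 0 H
  atom 3: N, bond orders sum to 1 (valence 3) → 2 H
  atom 4: C, bond orders sum to 2 (valence 4) → 2 H
  atom 5: C, bond orders sum to 2 (valence 4) → 2 H
  atom 6: C, bond orders sum to 3 (valence 4) → 1 H
  atom 7: O, bond orders sum to 2 (valence 2) → 0 H
  atom 8: C, bond orders sum to 1 (valence 4) → 3 H
  atom 9: C, bond orders sum to 3 (valence 4) → 1 H
  atom 10: C, bond orders sum to 3 (valence 4) → 1 H
  atom 11: C, bond orders sum to 3 (valence 4) → 1 H
  atom 12: C, bond orders sum to 4 (valence 4) → 0 H
  atom 13: O, bond orders sum to 2 (valence 2) → 0 H
  atom 14: O, bond orders sum to 1 (valence 2) → 1 H
  atom 15: C, bond orders sum to 3 (valence 4) → 1 H
  atom 16: C, bond orders sum to 1 (valence 4) → 3 H
  atom 17: C, bond orders sum to 4 (valence 4) → 0 H
  atom 18: O, bond orders sum to 2 (valence 2) → 0 H
  atom 19: O, bond orders sum to 2 (valence 2) → 0 H
  atom 20: C, bond orders sum to 1 (valence 4) → 3 H
Total hydrogens: 21.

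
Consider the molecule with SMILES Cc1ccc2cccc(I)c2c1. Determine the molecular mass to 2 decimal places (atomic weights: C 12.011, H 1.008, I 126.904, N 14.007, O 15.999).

First, the molecular formula is C11H9I (counting implicit H from valence).
  C: 11 × 12.011 = 132.121
  H: 9 × 1.008 = 9.072
  I: 1 × 126.904 = 126.904
Sum: 11×12.011 + 9×1.008 + 1×126.904 = 268.097 → 268.10 g/mol.

268.10 g/mol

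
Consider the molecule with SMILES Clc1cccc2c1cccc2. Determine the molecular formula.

Walk through each heavy atom and fill implicit hydrogens from standard valence (C 4, N 3, O 2, S 2, halogen 1); for lowercase aromatic atoms, an aromatic c carries 1 H when it has two neighbours and 0 H with three, and aromatic n carries 0 H:
  atom 1: Cl (halogen, monovalent) → 0 H
  atom 2: aromatic c, 3 neighbours → 0 H
  atom 3: aromatic c, 2 neighbours → 1 H
  atom 4: aromatic c, 2 neighbours → 1 H
  atom 5: aromatic c, 2 neighbours → 1 H
  atom 6: aromatic c, 3 neighbours → 0 H
  atom 7: aromatic c, 3 neighbours → 0 H
  atom 8: aromatic c, 2 neighbours → 1 H
  atom 9: aromatic c, 2 neighbours → 1 H
  atom 10: aromatic c, 2 neighbours → 1 H
  atom 11: aromatic c, 2 neighbours → 1 H
Totals → C:10, H:7, Cl:1.
In Hill order: C10H7Cl.

C10H7Cl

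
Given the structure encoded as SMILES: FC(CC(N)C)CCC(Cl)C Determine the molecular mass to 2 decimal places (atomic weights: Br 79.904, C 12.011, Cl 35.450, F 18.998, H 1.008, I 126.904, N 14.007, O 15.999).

First, the molecular formula is C8H17ClFN (counting implicit H from valence).
  C: 8 × 12.011 = 96.088
  Cl: 1 × 35.450 = 35.450
  F: 1 × 18.998 = 18.998
  H: 17 × 1.008 = 17.136
  N: 1 × 14.007 = 14.007
Sum: 8×12.011 + 1×35.450 + 1×18.998 + 17×1.008 + 1×14.007 = 181.679 → 181.68 g/mol.

181.68 g/mol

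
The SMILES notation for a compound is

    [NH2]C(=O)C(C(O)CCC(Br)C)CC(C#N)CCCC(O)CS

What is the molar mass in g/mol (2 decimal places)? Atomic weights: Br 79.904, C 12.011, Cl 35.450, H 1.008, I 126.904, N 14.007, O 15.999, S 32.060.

395.36 g/mol

First, the molecular formula is C15H27BrN2O3S (counting implicit H from valence).
  Br: 1 × 79.904 = 79.904
  C: 15 × 12.011 = 180.165
  H: 27 × 1.008 = 27.216
  N: 2 × 14.007 = 28.014
  O: 3 × 15.999 = 47.997
  S: 1 × 32.060 = 32.060
Sum: 1×79.904 + 15×12.011 + 27×1.008 + 2×14.007 + 3×15.999 + 1×32.060 = 395.356 → 395.36 g/mol.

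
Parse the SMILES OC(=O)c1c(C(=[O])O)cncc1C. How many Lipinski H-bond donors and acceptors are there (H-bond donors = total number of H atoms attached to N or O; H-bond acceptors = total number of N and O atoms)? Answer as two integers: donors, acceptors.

2, 5

Donors: find every N or O and count the H atoms it carries.
  atom 1 (O): bond orders sum to 1 → 1 H
  atom 3 (O): bond orders sum to 2 → 0 H
  atom 7 (O): bond orders sum to 2 → 0 H
  atom 8 (O): bond orders sum to 1 → 1 H
  atom 10 (N): bond orders sum to 3 → 0 H
Lipinski HBD = 2.
Acceptors: N atoms = 1, O atoms = 4 → HBA = 5.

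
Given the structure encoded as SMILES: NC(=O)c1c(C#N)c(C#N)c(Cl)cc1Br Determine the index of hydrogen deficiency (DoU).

9

Molecular formula: C9H3BrClN3O.
DoU = (2C + 2 + N − H − X) / 2, where X is the halogen count and O/S are ignored.
    = (2·9 + 2 + 3 − 3 − 2) / 2 = 18 / 2 = 9.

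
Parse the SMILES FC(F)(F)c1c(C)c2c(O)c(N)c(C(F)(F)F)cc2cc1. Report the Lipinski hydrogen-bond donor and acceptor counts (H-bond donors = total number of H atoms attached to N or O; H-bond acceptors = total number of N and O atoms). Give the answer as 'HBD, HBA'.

3, 2

Donors: find every N or O and count the H atoms it carries.
  atom 10 (O): bond orders sum to 1 → 1 H
  atom 12 (N): bond orders sum to 1 → 2 H
Lipinski HBD = 3.
Acceptors: N atoms = 1, O atoms = 1 → HBA = 2.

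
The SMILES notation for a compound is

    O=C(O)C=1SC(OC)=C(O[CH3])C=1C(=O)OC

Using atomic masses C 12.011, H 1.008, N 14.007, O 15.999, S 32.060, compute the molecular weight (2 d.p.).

First, the molecular formula is C9H10O6S (counting implicit H from valence).
  C: 9 × 12.011 = 108.099
  H: 10 × 1.008 = 10.080
  O: 6 × 15.999 = 95.994
  S: 1 × 32.060 = 32.060
Sum: 9×12.011 + 10×1.008 + 6×15.999 + 1×32.060 = 246.233 → 246.23 g/mol.

246.23 g/mol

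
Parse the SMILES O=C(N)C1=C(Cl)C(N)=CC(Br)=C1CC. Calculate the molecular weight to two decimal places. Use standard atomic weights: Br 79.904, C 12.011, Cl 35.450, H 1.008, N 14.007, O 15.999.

First, the molecular formula is C9H10BrClN2O (counting implicit H from valence).
  Br: 1 × 79.904 = 79.904
  C: 9 × 12.011 = 108.099
  Cl: 1 × 35.450 = 35.450
  H: 10 × 1.008 = 10.080
  N: 2 × 14.007 = 28.014
  O: 1 × 15.999 = 15.999
Sum: 1×79.904 + 9×12.011 + 1×35.450 + 10×1.008 + 2×14.007 + 1×15.999 = 277.546 → 277.55 g/mol.

277.55 g/mol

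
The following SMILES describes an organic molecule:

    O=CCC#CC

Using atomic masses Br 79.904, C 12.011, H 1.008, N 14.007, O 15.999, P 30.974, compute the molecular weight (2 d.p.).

First, the molecular formula is C5H6O (counting implicit H from valence).
  C: 5 × 12.011 = 60.055
  H: 6 × 1.008 = 6.048
  O: 1 × 15.999 = 15.999
Sum: 5×12.011 + 6×1.008 + 1×15.999 = 82.102 → 82.10 g/mol.

82.10 g/mol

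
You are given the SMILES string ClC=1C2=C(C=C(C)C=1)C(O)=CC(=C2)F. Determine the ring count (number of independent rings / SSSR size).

2

In SMILES, each pair of matching ring-closure digits denotes one ring-closing bond; the number of such bonds equals the number of independent rings.
Ring-closure bonds here: 2.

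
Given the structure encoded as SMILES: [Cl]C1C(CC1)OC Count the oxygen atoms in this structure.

1

Scan the SMILES for O atoms (remember two-letter symbols like Cl and Br are single atoms).
Oxygen count: 1.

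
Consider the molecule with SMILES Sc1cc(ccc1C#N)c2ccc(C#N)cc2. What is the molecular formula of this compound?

C14H8N2S

Walk through each heavy atom and fill implicit hydrogens from standard valence (C 4, N 3, O 2, S 2, halogen 1); for lowercase aromatic atoms, an aromatic c carries 1 H when it has two neighbours and 0 H with three, and aromatic n carries 0 H:
  atom 1: S, bond orders sum to 1 (valence 2) → 1 H
  atom 2: aromatic c, 3 neighbours → 0 H
  atom 3: aromatic c, 2 neighbours → 1 H
  atom 4: aromatic c, 3 neighbours → 0 H
  atom 5: aromatic c, 2 neighbours → 1 H
  atom 6: aromatic c, 2 neighbours → 1 H
  atom 7: aromatic c, 3 neighbours → 0 H
  atom 8: C, bond orders sum to 4 (valence 4) → 0 H
  atom 9: N, bond orders sum to 3 (valence 3) → 0 H
  atom 10: aromatic c, 3 neighbours → 0 H
  atom 11: aromatic c, 2 neighbours → 1 H
  atom 12: aromatic c, 2 neighbours → 1 H
  atom 13: aromatic c, 3 neighbours → 0 H
  atom 14: C, bond orders sum to 4 (valence 4) → 0 H
  atom 15: N, bond orders sum to 3 (valence 3) → 0 H
  atom 16: aromatic c, 2 neighbours → 1 H
  atom 17: aromatic c, 2 neighbours → 1 H
Totals → C:14, H:8, N:2, S:1.
In Hill order: C14H8N2S.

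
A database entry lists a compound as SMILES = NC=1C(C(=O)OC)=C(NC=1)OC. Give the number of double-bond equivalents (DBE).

Molecular formula: C7H10N2O3.
DoU = (2C + 2 + N − H − X) / 2, where X is the halogen count and O/S are ignored.
    = (2·7 + 2 + 2 − 10 − 0) / 2 = 8 / 2 = 4.

4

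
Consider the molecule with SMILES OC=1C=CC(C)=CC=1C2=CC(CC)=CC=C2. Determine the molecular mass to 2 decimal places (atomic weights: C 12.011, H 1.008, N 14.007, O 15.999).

212.29 g/mol

First, the molecular formula is C15H16O (counting implicit H from valence).
  C: 15 × 12.011 = 180.165
  H: 16 × 1.008 = 16.128
  O: 1 × 15.999 = 15.999
Sum: 15×12.011 + 16×1.008 + 1×15.999 = 212.292 → 212.29 g/mol.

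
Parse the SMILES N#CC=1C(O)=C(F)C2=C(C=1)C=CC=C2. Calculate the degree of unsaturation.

Degree of unsaturation = (number of rings) + (number of π bonds).
Ring closures in the SMILES: 2.
π bonds: 5 double bonds (each 1 DoU), 1 triple bond (each 2 DoU) → 7 DoU from unsaturation.
Total DoU = 2 + 7 = 9.

9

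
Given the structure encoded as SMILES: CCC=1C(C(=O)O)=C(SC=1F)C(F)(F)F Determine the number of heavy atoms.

15

Every atom symbol written in the SMILES (organic subset) is one heavy atom; implicit H are not written.
Heavy atoms by element → C:8, F:4, O:2, S:1.
Total: 15.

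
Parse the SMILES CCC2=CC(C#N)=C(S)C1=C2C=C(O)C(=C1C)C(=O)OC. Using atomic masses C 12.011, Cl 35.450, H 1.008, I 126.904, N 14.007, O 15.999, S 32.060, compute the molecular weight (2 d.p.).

First, the molecular formula is C16H15NO3S (counting implicit H from valence).
  C: 16 × 12.011 = 192.176
  H: 15 × 1.008 = 15.120
  N: 1 × 14.007 = 14.007
  O: 3 × 15.999 = 47.997
  S: 1 × 32.060 = 32.060
Sum: 16×12.011 + 15×1.008 + 1×14.007 + 3×15.999 + 1×32.060 = 301.360 → 301.36 g/mol.

301.36 g/mol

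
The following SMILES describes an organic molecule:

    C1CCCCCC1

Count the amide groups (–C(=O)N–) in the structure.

0

Scan the SMILES for the amide motif — none present.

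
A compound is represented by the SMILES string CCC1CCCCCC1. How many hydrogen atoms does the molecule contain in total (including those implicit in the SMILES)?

18

Walk through each heavy atom and fill implicit hydrogens from standard valence (C 4, N 3, O 2, S 2, halogen 1):
  atom 1: C, bond orders sum to 1 (valence 4) → 3 H
  atom 2: C, bond orders sum to 2 (valence 4) → 2 H
  atom 3: C, bond orders sum to 3 (valence 4) → 1 H
  atom 4: C, bond orders sum to 2 (valence 4) → 2 H
  atom 5: C, bond orders sum to 2 (valence 4) → 2 H
  atom 6: C, bond orders sum to 2 (valence 4) → 2 H
  atom 7: C, bond orders sum to 2 (valence 4) → 2 H
  atom 8: C, bond orders sum to 2 (valence 4) → 2 H
  atom 9: C, bond orders sum to 2 (valence 4) → 2 H
Total hydrogens: 18.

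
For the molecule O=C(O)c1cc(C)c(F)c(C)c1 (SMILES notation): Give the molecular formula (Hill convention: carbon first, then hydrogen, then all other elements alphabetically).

Walk through each heavy atom and fill implicit hydrogens from standard valence (C 4, N 3, O 2, S 2, halogen 1); for lowercase aromatic atoms, an aromatic c carries 1 H when it has two neighbours and 0 H with three, and aromatic n carries 0 H:
  atom 1: O, bond orders sum to 2 (valence 2) → 0 H
  atom 2: C, bond orders sum to 4 (valence 4) → 0 H
  atom 3: O, bond orders sum to 1 (valence 2) → 1 H
  atom 4: aromatic c, 3 neighbours → 0 H
  atom 5: aromatic c, 2 neighbours → 1 H
  atom 6: aromatic c, 3 neighbours → 0 H
  atom 7: C, bond orders sum to 1 (valence 4) → 3 H
  atom 8: aromatic c, 3 neighbours → 0 H
  atom 9: F (halogen, monovalent) → 0 H
  atom 10: aromatic c, 3 neighbours → 0 H
  atom 11: C, bond orders sum to 1 (valence 4) → 3 H
  atom 12: aromatic c, 2 neighbours → 1 H
Totals → C:9, H:9, F:1, O:2.

C9H9FO2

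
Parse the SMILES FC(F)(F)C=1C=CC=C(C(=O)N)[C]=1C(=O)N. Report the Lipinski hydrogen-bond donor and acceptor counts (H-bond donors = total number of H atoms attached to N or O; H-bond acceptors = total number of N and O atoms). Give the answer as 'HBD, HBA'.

4, 4

Donors: find every N or O and count the H atoms it carries.
  atom 11 (O): bond orders sum to 2 → 0 H
  atom 12 (N): bond orders sum to 1 → 2 H
  atom 15 (O): bond orders sum to 2 → 0 H
  atom 16 (N): bond orders sum to 1 → 2 H
Lipinski HBD = 4.
Acceptors: N atoms = 2, O atoms = 2 → HBA = 4.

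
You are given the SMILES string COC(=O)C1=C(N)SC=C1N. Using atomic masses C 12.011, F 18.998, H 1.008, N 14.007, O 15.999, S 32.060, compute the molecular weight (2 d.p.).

172.20 g/mol

First, the molecular formula is C6H8N2O2S (counting implicit H from valence).
  C: 6 × 12.011 = 72.066
  H: 8 × 1.008 = 8.064
  N: 2 × 14.007 = 28.014
  O: 2 × 15.999 = 31.998
  S: 1 × 32.060 = 32.060
Sum: 6×12.011 + 8×1.008 + 2×14.007 + 2×15.999 + 1×32.060 = 172.202 → 172.20 g/mol.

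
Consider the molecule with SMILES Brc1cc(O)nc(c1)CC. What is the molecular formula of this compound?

C7H8BrNO

Walk through each heavy atom and fill implicit hydrogens from standard valence (C 4, N 3, O 2, S 2, halogen 1); for lowercase aromatic atoms, an aromatic c carries 1 H when it has two neighbours and 0 H with three, and aromatic n carries 0 H:
  atom 1: Br (halogen, monovalent) → 0 H
  atom 2: aromatic c, 3 neighbours → 0 H
  atom 3: aromatic c, 2 neighbours → 1 H
  atom 4: aromatic c, 3 neighbours → 0 H
  atom 5: O, bond orders sum to 1 (valence 2) → 1 H
  atom 6: aromatic n, 2 neighbours → 0 H
  atom 7: aromatic c, 3 neighbours → 0 H
  atom 8: aromatic c, 2 neighbours → 1 H
  atom 9: C, bond orders sum to 2 (valence 4) → 2 H
  atom 10: C, bond orders sum to 1 (valence 4) → 3 H
Totals → C:7, H:8, Br:1, N:1, O:1.
In Hill order: C7H8BrNO.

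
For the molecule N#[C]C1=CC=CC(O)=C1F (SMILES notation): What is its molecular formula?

C7H4FNO

Walk through each heavy atom and fill implicit hydrogens from standard valence (C 4, N 3, O 2, S 2, halogen 1):
  atom 1: N, bond orders sum to 3 (valence 3) → 0 H
  atom 2: C with explicit H count 0
  atom 3: C, bond orders sum to 4 (valence 4) → 0 H
  atom 4: C, bond orders sum to 3 (valence 4) → 1 H
  atom 5: C, bond orders sum to 3 (valence 4) → 1 H
  atom 6: C, bond orders sum to 3 (valence 4) → 1 H
  atom 7: C, bond orders sum to 4 (valence 4) → 0 H
  atom 8: O, bond orders sum to 1 (valence 2) → 1 H
  atom 9: C, bond orders sum to 4 (valence 4) → 0 H
  atom 10: F (halogen, monovalent) → 0 H
Totals → C:7, H:4, F:1, N:1, O:1.
In Hill order: C7H4FNO.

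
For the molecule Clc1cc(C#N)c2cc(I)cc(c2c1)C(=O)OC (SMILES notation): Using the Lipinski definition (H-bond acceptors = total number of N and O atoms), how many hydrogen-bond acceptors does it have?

N atoms: 1; O atoms: 2.
Lipinski HBA = 1 + 2 = 3.

3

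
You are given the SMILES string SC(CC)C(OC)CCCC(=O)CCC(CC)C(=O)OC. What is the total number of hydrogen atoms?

30

Walk through each heavy atom and fill implicit hydrogens from standard valence (C 4, N 3, O 2, S 2, halogen 1):
  atom 1: S, bond orders sum to 1 (valence 2) → 1 H
  atom 2: C, bond orders sum to 3 (valence 4) → 1 H
  atom 3: C, bond orders sum to 2 (valence 4) → 2 H
  atom 4: C, bond orders sum to 1 (valence 4) → 3 H
  atom 5: C, bond orders sum to 3 (valence 4) → 1 H
  atom 6: O, bond orders sum to 2 (valence 2) → 0 H
  atom 7: C, bond orders sum to 1 (valence 4) → 3 H
  atom 8: C, bond orders sum to 2 (valence 4) → 2 H
  atom 9: C, bond orders sum to 2 (valence 4) → 2 H
  atom 10: C, bond orders sum to 2 (valence 4) → 2 H
  atom 11: C, bond orders sum to 4 (valence 4) → 0 H
  atom 12: O, bond orders sum to 2 (valence 2) → 0 H
  atom 13: C, bond orders sum to 2 (valence 4) → 2 H
  atom 14: C, bond orders sum to 2 (valence 4) → 2 H
  atom 15: C, bond orders sum to 3 (valence 4) → 1 H
  atom 16: C, bond orders sum to 2 (valence 4) → 2 H
  atom 17: C, bond orders sum to 1 (valence 4) → 3 H
  atom 18: C, bond orders sum to 4 (valence 4) → 0 H
  atom 19: O, bond orders sum to 2 (valence 2) → 0 H
  atom 20: O, bond orders sum to 2 (valence 2) → 0 H
  atom 21: C, bond orders sum to 1 (valence 4) → 3 H
Total hydrogens: 30.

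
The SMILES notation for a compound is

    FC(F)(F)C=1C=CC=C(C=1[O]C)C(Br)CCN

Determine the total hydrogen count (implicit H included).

Walk through each heavy atom and fill implicit hydrogens from standard valence (C 4, N 3, O 2, S 2, halogen 1):
  atom 1: F (halogen, monovalent) → 0 H
  atom 2: C, bond orders sum to 4 (valence 4) → 0 H
  atom 3: F (halogen, monovalent) → 0 H
  atom 4: F (halogen, monovalent) → 0 H
  atom 5: C, bond orders sum to 4 (valence 4) → 0 H
  atom 6: C, bond orders sum to 3 (valence 4) → 1 H
  atom 7: C, bond orders sum to 3 (valence 4) → 1 H
  atom 8: C, bond orders sum to 3 (valence 4) → 1 H
  atom 9: C, bond orders sum to 4 (valence 4) → 0 H
  atom 10: C, bond orders sum to 4 (valence 4) → 0 H
  atom 11: O with explicit H count 0
  atom 12: C, bond orders sum to 1 (valence 4) → 3 H
  atom 13: C, bond orders sum to 3 (valence 4) → 1 H
  atom 14: Br (halogen, monovalent) → 0 H
  atom 15: C, bond orders sum to 2 (valence 4) → 2 H
  atom 16: C, bond orders sum to 2 (valence 4) → 2 H
  atom 17: N, bond orders sum to 1 (valence 3) → 2 H
Total hydrogens: 13.

13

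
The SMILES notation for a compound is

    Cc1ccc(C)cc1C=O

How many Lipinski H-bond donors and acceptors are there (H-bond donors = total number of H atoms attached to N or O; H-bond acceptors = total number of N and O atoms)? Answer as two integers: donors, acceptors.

0, 1

Donors: find every N or O and count the H atoms it carries.
  atom 10 (O): bond orders sum to 2 → 0 H
Lipinski HBD = 0.
Acceptors: N atoms = 0, O atoms = 1 → HBA = 1.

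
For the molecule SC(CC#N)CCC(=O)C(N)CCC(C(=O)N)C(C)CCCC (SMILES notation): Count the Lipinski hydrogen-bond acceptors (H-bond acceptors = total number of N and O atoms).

N atoms: 3; O atoms: 2.
Lipinski HBA = 3 + 2 = 5.

5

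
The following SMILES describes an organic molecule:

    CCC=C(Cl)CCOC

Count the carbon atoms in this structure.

7

Count every carbon token in the SMILES (each C, including those in ring-closure positions and inside branches).
Carbon count: 7.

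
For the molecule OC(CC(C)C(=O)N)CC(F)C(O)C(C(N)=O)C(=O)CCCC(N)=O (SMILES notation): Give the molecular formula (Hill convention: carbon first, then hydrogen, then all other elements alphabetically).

C15H26FN3O6

Walk through each heavy atom and fill implicit hydrogens from standard valence (C 4, N 3, O 2, S 2, halogen 1):
  atom 1: O, bond orders sum to 1 (valence 2) → 1 H
  atom 2: C, bond orders sum to 3 (valence 4) → 1 H
  atom 3: C, bond orders sum to 2 (valence 4) → 2 H
  atom 4: C, bond orders sum to 3 (valence 4) → 1 H
  atom 5: C, bond orders sum to 1 (valence 4) → 3 H
  atom 6: C, bond orders sum to 4 (valence 4) → 0 H
  atom 7: O, bond orders sum to 2 (valence 2) → 0 H
  atom 8: N, bond orders sum to 1 (valence 3) → 2 H
  atom 9: C, bond orders sum to 2 (valence 4) → 2 H
  atom 10: C, bond orders sum to 3 (valence 4) → 1 H
  atom 11: F (halogen, monovalent) → 0 H
  atom 12: C, bond orders sum to 3 (valence 4) → 1 H
  atom 13: O, bond orders sum to 1 (valence 2) → 1 H
  atom 14: C, bond orders sum to 3 (valence 4) → 1 H
  atom 15: C, bond orders sum to 4 (valence 4) → 0 H
  atom 16: N, bond orders sum to 1 (valence 3) → 2 H
  atom 17: O, bond orders sum to 2 (valence 2) → 0 H
  atom 18: C, bond orders sum to 4 (valence 4) → 0 H
  atom 19: O, bond orders sum to 2 (valence 2) → 0 H
  atom 20: C, bond orders sum to 2 (valence 4) → 2 H
  atom 21: C, bond orders sum to 2 (valence 4) → 2 H
  atom 22: C, bond orders sum to 2 (valence 4) → 2 H
  atom 23: C, bond orders sum to 4 (valence 4) → 0 H
  atom 24: N, bond orders sum to 1 (valence 3) → 2 H
  atom 25: O, bond orders sum to 2 (valence 2) → 0 H
Totals → C:15, H:26, F:1, N:3, O:6.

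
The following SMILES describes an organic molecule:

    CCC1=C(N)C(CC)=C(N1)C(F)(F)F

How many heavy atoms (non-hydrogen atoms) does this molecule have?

14

Every atom symbol written in the SMILES (organic subset) is one heavy atom; implicit H are not written.
Heavy atoms by element → C:9, F:3, N:2.
Total: 14.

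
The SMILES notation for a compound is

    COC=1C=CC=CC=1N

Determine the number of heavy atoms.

Every atom symbol written in the SMILES (organic subset) is one heavy atom; implicit H are not written.
Heavy atoms by element → C:7, N:1, O:1.
Total: 9.

9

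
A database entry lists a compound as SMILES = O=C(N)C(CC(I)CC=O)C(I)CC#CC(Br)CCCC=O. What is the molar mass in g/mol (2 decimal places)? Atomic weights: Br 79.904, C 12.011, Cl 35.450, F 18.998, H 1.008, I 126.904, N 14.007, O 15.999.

First, the molecular formula is C15H20BrI2NO3 (counting implicit H from valence).
  Br: 1 × 79.904 = 79.904
  C: 15 × 12.011 = 180.165
  H: 20 × 1.008 = 20.160
  I: 2 × 126.904 = 253.808
  N: 1 × 14.007 = 14.007
  O: 3 × 15.999 = 47.997
Sum: 1×79.904 + 15×12.011 + 20×1.008 + 2×126.904 + 1×14.007 + 3×15.999 = 596.041 → 596.04 g/mol.

596.04 g/mol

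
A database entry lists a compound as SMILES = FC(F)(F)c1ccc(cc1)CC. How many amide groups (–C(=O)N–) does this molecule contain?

Scan the SMILES for the amide motif — none present.

0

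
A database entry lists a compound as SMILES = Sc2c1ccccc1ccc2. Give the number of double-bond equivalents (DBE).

7

Molecular formula: C10H8S.
DoU = (2C + 2 + N − H − X) / 2, where X is the halogen count and O/S are ignored.
    = (2·10 + 2 + 0 − 8 − 0) / 2 = 14 / 2 = 7.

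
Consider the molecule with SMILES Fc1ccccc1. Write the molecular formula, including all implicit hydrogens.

C6H5F

Walk through each heavy atom and fill implicit hydrogens from standard valence (C 4, N 3, O 2, S 2, halogen 1); for lowercase aromatic atoms, an aromatic c carries 1 H when it has two neighbours and 0 H with three, and aromatic n carries 0 H:
  atom 1: F (halogen, monovalent) → 0 H
  atom 2: aromatic c, 3 neighbours → 0 H
  atom 3: aromatic c, 2 neighbours → 1 H
  atom 4: aromatic c, 2 neighbours → 1 H
  atom 5: aromatic c, 2 neighbours → 1 H
  atom 6: aromatic c, 2 neighbours → 1 H
  atom 7: aromatic c, 2 neighbours → 1 H
Totals → C:6, H:5, F:1.
In Hill order: C6H5F.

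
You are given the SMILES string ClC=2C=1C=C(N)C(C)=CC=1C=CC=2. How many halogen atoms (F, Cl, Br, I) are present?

1

Halogen atoms appear at heavy-atom position 1 (1×Cl).
Other groups present: 1 primary amine.
Halogen count: 1.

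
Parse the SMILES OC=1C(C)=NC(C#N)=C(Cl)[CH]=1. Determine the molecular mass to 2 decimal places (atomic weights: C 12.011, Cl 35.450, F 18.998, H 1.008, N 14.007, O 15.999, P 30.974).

168.58 g/mol

First, the molecular formula is C7H5ClN2O (counting implicit H from valence).
  C: 7 × 12.011 = 84.077
  Cl: 1 × 35.450 = 35.450
  H: 5 × 1.008 = 5.040
  N: 2 × 14.007 = 28.014
  O: 1 × 15.999 = 15.999
Sum: 7×12.011 + 1×35.450 + 5×1.008 + 2×14.007 + 1×15.999 = 168.580 → 168.58 g/mol.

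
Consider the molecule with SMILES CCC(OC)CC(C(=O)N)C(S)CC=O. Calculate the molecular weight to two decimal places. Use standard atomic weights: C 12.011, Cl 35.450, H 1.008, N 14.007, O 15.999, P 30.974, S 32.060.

First, the molecular formula is C10H19NO3S (counting implicit H from valence).
  C: 10 × 12.011 = 120.110
  H: 19 × 1.008 = 19.152
  N: 1 × 14.007 = 14.007
  O: 3 × 15.999 = 47.997
  S: 1 × 32.060 = 32.060
Sum: 10×12.011 + 19×1.008 + 1×14.007 + 3×15.999 + 1×32.060 = 233.326 → 233.33 g/mol.

233.33 g/mol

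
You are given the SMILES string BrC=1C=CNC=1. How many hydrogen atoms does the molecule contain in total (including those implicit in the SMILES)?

4

Walk through each heavy atom and fill implicit hydrogens from standard valence (C 4, N 3, O 2, S 2, halogen 1):
  atom 1: Br (halogen, monovalent) → 0 H
  atom 2: C, bond orders sum to 4 (valence 4) → 0 H
  atom 3: C, bond orders sum to 3 (valence 4) → 1 H
  atom 4: C, bond orders sum to 3 (valence 4) → 1 H
  atom 5: N, bond orders sum to 2 (valence 3) → 1 H
  atom 6: C, bond orders sum to 3 (valence 4) → 1 H
Total hydrogens: 4.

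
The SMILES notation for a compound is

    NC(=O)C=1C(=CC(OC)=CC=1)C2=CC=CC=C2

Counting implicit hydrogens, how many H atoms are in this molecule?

13

Walk through each heavy atom and fill implicit hydrogens from standard valence (C 4, N 3, O 2, S 2, halogen 1):
  atom 1: N, bond orders sum to 1 (valence 3) → 2 H
  atom 2: C, bond orders sum to 4 (valence 4) → 0 H
  atom 3: O, bond orders sum to 2 (valence 2) → 0 H
  atom 4: C, bond orders sum to 4 (valence 4) → 0 H
  atom 5: C, bond orders sum to 4 (valence 4) → 0 H
  atom 6: C, bond orders sum to 3 (valence 4) → 1 H
  atom 7: C, bond orders sum to 4 (valence 4) → 0 H
  atom 8: O, bond orders sum to 2 (valence 2) → 0 H
  atom 9: C, bond orders sum to 1 (valence 4) → 3 H
  atom 10: C, bond orders sum to 3 (valence 4) → 1 H
  atom 11: C, bond orders sum to 3 (valence 4) → 1 H
  atom 12: C, bond orders sum to 4 (valence 4) → 0 H
  atom 13: C, bond orders sum to 3 (valence 4) → 1 H
  atom 14: C, bond orders sum to 3 (valence 4) → 1 H
  atom 15: C, bond orders sum to 3 (valence 4) → 1 H
  atom 16: C, bond orders sum to 3 (valence 4) → 1 H
  atom 17: C, bond orders sum to 3 (valence 4) → 1 H
Total hydrogens: 13.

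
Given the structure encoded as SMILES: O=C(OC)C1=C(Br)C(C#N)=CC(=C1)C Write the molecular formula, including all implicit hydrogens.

C10H8BrNO2

Walk through each heavy atom and fill implicit hydrogens from standard valence (C 4, N 3, O 2, S 2, halogen 1):
  atom 1: O, bond orders sum to 2 (valence 2) → 0 H
  atom 2: C, bond orders sum to 4 (valence 4) → 0 H
  atom 3: O, bond orders sum to 2 (valence 2) → 0 H
  atom 4: C, bond orders sum to 1 (valence 4) → 3 H
  atom 5: C, bond orders sum to 4 (valence 4) → 0 H
  atom 6: C, bond orders sum to 4 (valence 4) → 0 H
  atom 7: Br (halogen, monovalent) → 0 H
  atom 8: C, bond orders sum to 4 (valence 4) → 0 H
  atom 9: C, bond orders sum to 4 (valence 4) → 0 H
  atom 10: N, bond orders sum to 3 (valence 3) → 0 H
  atom 11: C, bond orders sum to 3 (valence 4) → 1 H
  atom 12: C, bond orders sum to 4 (valence 4) → 0 H
  atom 13: C, bond orders sum to 3 (valence 4) → 1 H
  atom 14: C, bond orders sum to 1 (valence 4) → 3 H
Totals → C:10, H:8, Br:1, N:1, O:2.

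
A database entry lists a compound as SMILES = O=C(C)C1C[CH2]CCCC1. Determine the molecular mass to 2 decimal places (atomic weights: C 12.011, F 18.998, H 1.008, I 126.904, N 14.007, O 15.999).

First, the molecular formula is C9H16O (counting implicit H from valence).
  C: 9 × 12.011 = 108.099
  H: 16 × 1.008 = 16.128
  O: 1 × 15.999 = 15.999
Sum: 9×12.011 + 16×1.008 + 1×15.999 = 140.226 → 140.23 g/mol.

140.23 g/mol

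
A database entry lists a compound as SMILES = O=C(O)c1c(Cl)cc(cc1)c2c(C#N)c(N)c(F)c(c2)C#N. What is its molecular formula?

Walk through each heavy atom and fill implicit hydrogens from standard valence (C 4, N 3, O 2, S 2, halogen 1); for lowercase aromatic atoms, an aromatic c carries 1 H when it has two neighbours and 0 H with three, and aromatic n carries 0 H:
  atom 1: O, bond orders sum to 2 (valence 2) → 0 H
  atom 2: C, bond orders sum to 4 (valence 4) → 0 H
  atom 3: O, bond orders sum to 1 (valence 2) → 1 H
  atom 4: aromatic c, 3 neighbours → 0 H
  atom 5: aromatic c, 3 neighbours → 0 H
  atom 6: Cl (halogen, monovalent) → 0 H
  atom 7: aromatic c, 2 neighbours → 1 H
  atom 8: aromatic c, 3 neighbours → 0 H
  atom 9: aromatic c, 2 neighbours → 1 H
  atom 10: aromatic c, 2 neighbours → 1 H
  atom 11: aromatic c, 3 neighbours → 0 H
  atom 12: aromatic c, 3 neighbours → 0 H
  atom 13: C, bond orders sum to 4 (valence 4) → 0 H
  atom 14: N, bond orders sum to 3 (valence 3) → 0 H
  atom 15: aromatic c, 3 neighbours → 0 H
  atom 16: N, bond orders sum to 1 (valence 3) → 2 H
  atom 17: aromatic c, 3 neighbours → 0 H
  atom 18: F (halogen, monovalent) → 0 H
  atom 19: aromatic c, 3 neighbours → 0 H
  atom 20: aromatic c, 2 neighbours → 1 H
  atom 21: C, bond orders sum to 4 (valence 4) → 0 H
  atom 22: N, bond orders sum to 3 (valence 3) → 0 H
Totals → C:15, H:7, Cl:1, F:1, N:3, O:2.

C15H7ClFN3O2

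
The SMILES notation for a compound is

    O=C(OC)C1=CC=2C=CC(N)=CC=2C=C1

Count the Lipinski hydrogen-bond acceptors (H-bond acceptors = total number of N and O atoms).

N atoms: 1; O atoms: 2.
Lipinski HBA = 1 + 2 = 3.

3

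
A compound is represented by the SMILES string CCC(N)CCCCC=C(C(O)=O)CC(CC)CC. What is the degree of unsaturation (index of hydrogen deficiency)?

Degree of unsaturation = (number of rings) + (number of π bonds).
Ring closures in the SMILES: 0.
π bonds: 2 double bonds (each 1 DoU) → 2 DoU from unsaturation.
Total DoU = 0 + 2 = 2.

2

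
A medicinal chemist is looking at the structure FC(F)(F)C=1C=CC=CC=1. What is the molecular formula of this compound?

Walk through each heavy atom and fill implicit hydrogens from standard valence (C 4, N 3, O 2, S 2, halogen 1):
  atom 1: F (halogen, monovalent) → 0 H
  atom 2: C, bond orders sum to 4 (valence 4) → 0 H
  atom 3: F (halogen, monovalent) → 0 H
  atom 4: F (halogen, monovalent) → 0 H
  atom 5: C, bond orders sum to 4 (valence 4) → 0 H
  atom 6: C, bond orders sum to 3 (valence 4) → 1 H
  atom 7: C, bond orders sum to 3 (valence 4) → 1 H
  atom 8: C, bond orders sum to 3 (valence 4) → 1 H
  atom 9: C, bond orders sum to 3 (valence 4) → 1 H
  atom 10: C, bond orders sum to 3 (valence 4) → 1 H
Totals → C:7, H:5, F:3.
In Hill order: C7H5F3.

C7H5F3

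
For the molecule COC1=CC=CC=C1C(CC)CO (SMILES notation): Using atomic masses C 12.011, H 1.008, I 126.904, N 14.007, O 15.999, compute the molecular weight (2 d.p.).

First, the molecular formula is C11H16O2 (counting implicit H from valence).
  C: 11 × 12.011 = 132.121
  H: 16 × 1.008 = 16.128
  O: 2 × 15.999 = 31.998
Sum: 11×12.011 + 16×1.008 + 2×15.999 = 180.247 → 180.25 g/mol.

180.25 g/mol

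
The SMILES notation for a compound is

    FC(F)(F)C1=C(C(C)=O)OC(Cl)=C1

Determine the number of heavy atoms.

Every atom symbol written in the SMILES (organic subset) is one heavy atom; implicit H are not written.
Heavy atoms by element → C:7, Cl:1, F:3, O:2.
Total: 13.

13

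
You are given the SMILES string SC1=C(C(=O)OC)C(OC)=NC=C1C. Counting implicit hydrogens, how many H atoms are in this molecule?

11

Walk through each heavy atom and fill implicit hydrogens from standard valence (C 4, N 3, O 2, S 2, halogen 1):
  atom 1: S, bond orders sum to 1 (valence 2) → 1 H
  atom 2: C, bond orders sum to 4 (valence 4) → 0 H
  atom 3: C, bond orders sum to 4 (valence 4) → 0 H
  atom 4: C, bond orders sum to 4 (valence 4) → 0 H
  atom 5: O, bond orders sum to 2 (valence 2) → 0 H
  atom 6: O, bond orders sum to 2 (valence 2) → 0 H
  atom 7: C, bond orders sum to 1 (valence 4) → 3 H
  atom 8: C, bond orders sum to 4 (valence 4) → 0 H
  atom 9: O, bond orders sum to 2 (valence 2) → 0 H
  atom 10: C, bond orders sum to 1 (valence 4) → 3 H
  atom 11: N, bond orders sum to 3 (valence 3) → 0 H
  atom 12: C, bond orders sum to 3 (valence 4) → 1 H
  atom 13: C, bond orders sum to 4 (valence 4) → 0 H
  atom 14: C, bond orders sum to 1 (valence 4) → 3 H
Total hydrogens: 11.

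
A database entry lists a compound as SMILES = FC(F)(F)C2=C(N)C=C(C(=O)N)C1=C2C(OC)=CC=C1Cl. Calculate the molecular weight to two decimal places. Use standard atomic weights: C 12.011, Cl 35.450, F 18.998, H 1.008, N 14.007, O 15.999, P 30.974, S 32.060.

First, the molecular formula is C13H10ClF3N2O2 (counting implicit H from valence).
  C: 13 × 12.011 = 156.143
  Cl: 1 × 35.450 = 35.450
  F: 3 × 18.998 = 56.994
  H: 10 × 1.008 = 10.080
  N: 2 × 14.007 = 28.014
  O: 2 × 15.999 = 31.998
Sum: 13×12.011 + 1×35.450 + 3×18.998 + 10×1.008 + 2×14.007 + 2×15.999 = 318.679 → 318.68 g/mol.

318.68 g/mol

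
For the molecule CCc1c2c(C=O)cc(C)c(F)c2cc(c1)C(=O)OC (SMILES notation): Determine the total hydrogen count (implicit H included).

15

Walk through each heavy atom and fill implicit hydrogens from standard valence (C 4, N 3, O 2, S 2, halogen 1); for lowercase aromatic atoms, an aromatic c carries 1 H when it has two neighbours and 0 H with three, and aromatic n carries 0 H:
  atom 1: C, bond orders sum to 1 (valence 4) → 3 H
  atom 2: C, bond orders sum to 2 (valence 4) → 2 H
  atom 3: aromatic c, 3 neighbours → 0 H
  atom 4: aromatic c, 3 neighbours → 0 H
  atom 5: aromatic c, 3 neighbours → 0 H
  atom 6: C, bond orders sum to 3 (valence 4) → 1 H
  atom 7: O, bond orders sum to 2 (valence 2) → 0 H
  atom 8: aromatic c, 2 neighbours → 1 H
  atom 9: aromatic c, 3 neighbours → 0 H
  atom 10: C, bond orders sum to 1 (valence 4) → 3 H
  atom 11: aromatic c, 3 neighbours → 0 H
  atom 12: F (halogen, monovalent) → 0 H
  atom 13: aromatic c, 3 neighbours → 0 H
  atom 14: aromatic c, 2 neighbours → 1 H
  atom 15: aromatic c, 3 neighbours → 0 H
  atom 16: aromatic c, 2 neighbours → 1 H
  atom 17: C, bond orders sum to 4 (valence 4) → 0 H
  atom 18: O, bond orders sum to 2 (valence 2) → 0 H
  atom 19: O, bond orders sum to 2 (valence 2) → 0 H
  atom 20: C, bond orders sum to 1 (valence 4) → 3 H
Total hydrogens: 15.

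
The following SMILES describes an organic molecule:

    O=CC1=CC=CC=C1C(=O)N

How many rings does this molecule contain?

In SMILES, each pair of matching ring-closure digits denotes one ring-closing bond; the number of such bonds equals the number of independent rings.
Ring-closure bonds here: 1.

1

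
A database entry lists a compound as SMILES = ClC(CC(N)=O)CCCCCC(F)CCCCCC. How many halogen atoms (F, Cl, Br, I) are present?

Halogen atoms appear at heavy-atom positions 1, 13 (1×Cl, 1×F).
Other groups present: 1 amide.
Halogen count: 2.

2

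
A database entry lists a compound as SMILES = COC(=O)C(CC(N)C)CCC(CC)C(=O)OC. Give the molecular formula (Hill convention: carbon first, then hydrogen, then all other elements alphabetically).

C13H25NO4

Walk through each heavy atom and fill implicit hydrogens from standard valence (C 4, N 3, O 2, S 2, halogen 1):
  atom 1: C, bond orders sum to 1 (valence 4) → 3 H
  atom 2: O, bond orders sum to 2 (valence 2) → 0 H
  atom 3: C, bond orders sum to 4 (valence 4) → 0 H
  atom 4: O, bond orders sum to 2 (valence 2) → 0 H
  atom 5: C, bond orders sum to 3 (valence 4) → 1 H
  atom 6: C, bond orders sum to 2 (valence 4) → 2 H
  atom 7: C, bond orders sum to 3 (valence 4) → 1 H
  atom 8: N, bond orders sum to 1 (valence 3) → 2 H
  atom 9: C, bond orders sum to 1 (valence 4) → 3 H
  atom 10: C, bond orders sum to 2 (valence 4) → 2 H
  atom 11: C, bond orders sum to 2 (valence 4) → 2 H
  atom 12: C, bond orders sum to 3 (valence 4) → 1 H
  atom 13: C, bond orders sum to 2 (valence 4) → 2 H
  atom 14: C, bond orders sum to 1 (valence 4) → 3 H
  atom 15: C, bond orders sum to 4 (valence 4) → 0 H
  atom 16: O, bond orders sum to 2 (valence 2) → 0 H
  atom 17: O, bond orders sum to 2 (valence 2) → 0 H
  atom 18: C, bond orders sum to 1 (valence 4) → 3 H
Totals → C:13, H:25, N:1, O:4.
In Hill order: C13H25NO4.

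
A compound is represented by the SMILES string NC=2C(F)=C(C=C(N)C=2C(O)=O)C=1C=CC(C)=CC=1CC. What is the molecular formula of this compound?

C16H17FN2O2

Walk through each heavy atom and fill implicit hydrogens from standard valence (C 4, N 3, O 2, S 2, halogen 1):
  atom 1: N, bond orders sum to 1 (valence 3) → 2 H
  atom 2: C, bond orders sum to 4 (valence 4) → 0 H
  atom 3: C, bond orders sum to 4 (valence 4) → 0 H
  atom 4: F (halogen, monovalent) → 0 H
  atom 5: C, bond orders sum to 4 (valence 4) → 0 H
  atom 6: C, bond orders sum to 3 (valence 4) → 1 H
  atom 7: C, bond orders sum to 4 (valence 4) → 0 H
  atom 8: N, bond orders sum to 1 (valence 3) → 2 H
  atom 9: C, bond orders sum to 4 (valence 4) → 0 H
  atom 10: C, bond orders sum to 4 (valence 4) → 0 H
  atom 11: O, bond orders sum to 1 (valence 2) → 1 H
  atom 12: O, bond orders sum to 2 (valence 2) → 0 H
  atom 13: C, bond orders sum to 4 (valence 4) → 0 H
  atom 14: C, bond orders sum to 3 (valence 4) → 1 H
  atom 15: C, bond orders sum to 3 (valence 4) → 1 H
  atom 16: C, bond orders sum to 4 (valence 4) → 0 H
  atom 17: C, bond orders sum to 1 (valence 4) → 3 H
  atom 18: C, bond orders sum to 3 (valence 4) → 1 H
  atom 19: C, bond orders sum to 4 (valence 4) → 0 H
  atom 20: C, bond orders sum to 2 (valence 4) → 2 H
  atom 21: C, bond orders sum to 1 (valence 4) → 3 H
Totals → C:16, H:17, F:1, N:2, O:2.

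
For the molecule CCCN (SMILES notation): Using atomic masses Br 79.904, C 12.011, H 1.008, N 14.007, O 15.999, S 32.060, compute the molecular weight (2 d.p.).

First, the molecular formula is C3H9N (counting implicit H from valence).
  C: 3 × 12.011 = 36.033
  H: 9 × 1.008 = 9.072
  N: 1 × 14.007 = 14.007
Sum: 3×12.011 + 9×1.008 + 1×14.007 = 59.112 → 59.11 g/mol.

59.11 g/mol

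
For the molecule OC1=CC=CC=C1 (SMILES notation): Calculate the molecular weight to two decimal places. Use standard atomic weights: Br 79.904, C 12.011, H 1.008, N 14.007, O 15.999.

94.11 g/mol

First, the molecular formula is C6H6O (counting implicit H from valence).
  C: 6 × 12.011 = 72.066
  H: 6 × 1.008 = 6.048
  O: 1 × 15.999 = 15.999
Sum: 6×12.011 + 6×1.008 + 1×15.999 = 94.113 → 94.11 g/mol.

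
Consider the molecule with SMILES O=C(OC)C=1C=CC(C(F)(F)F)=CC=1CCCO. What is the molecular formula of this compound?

C12H13F3O3

Walk through each heavy atom and fill implicit hydrogens from standard valence (C 4, N 3, O 2, S 2, halogen 1):
  atom 1: O, bond orders sum to 2 (valence 2) → 0 H
  atom 2: C, bond orders sum to 4 (valence 4) → 0 H
  atom 3: O, bond orders sum to 2 (valence 2) → 0 H
  atom 4: C, bond orders sum to 1 (valence 4) → 3 H
  atom 5: C, bond orders sum to 4 (valence 4) → 0 H
  atom 6: C, bond orders sum to 3 (valence 4) → 1 H
  atom 7: C, bond orders sum to 3 (valence 4) → 1 H
  atom 8: C, bond orders sum to 4 (valence 4) → 0 H
  atom 9: C, bond orders sum to 4 (valence 4) → 0 H
  atom 10: F (halogen, monovalent) → 0 H
  atom 11: F (halogen, monovalent) → 0 H
  atom 12: F (halogen, monovalent) → 0 H
  atom 13: C, bond orders sum to 3 (valence 4) → 1 H
  atom 14: C, bond orders sum to 4 (valence 4) → 0 H
  atom 15: C, bond orders sum to 2 (valence 4) → 2 H
  atom 16: C, bond orders sum to 2 (valence 4) → 2 H
  atom 17: C, bond orders sum to 2 (valence 4) → 2 H
  atom 18: O, bond orders sum to 1 (valence 2) → 1 H
Totals → C:12, H:13, F:3, O:3.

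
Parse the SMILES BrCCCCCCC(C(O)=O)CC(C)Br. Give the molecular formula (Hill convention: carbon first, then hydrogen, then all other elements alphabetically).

Walk through each heavy atom and fill implicit hydrogens from standard valence (C 4, N 3, O 2, S 2, halogen 1):
  atom 1: Br (halogen, monovalent) → 0 H
  atom 2: C, bond orders sum to 2 (valence 4) → 2 H
  atom 3: C, bond orders sum to 2 (valence 4) → 2 H
  atom 4: C, bond orders sum to 2 (valence 4) → 2 H
  atom 5: C, bond orders sum to 2 (valence 4) → 2 H
  atom 6: C, bond orders sum to 2 (valence 4) → 2 H
  atom 7: C, bond orders sum to 2 (valence 4) → 2 H
  atom 8: C, bond orders sum to 3 (valence 4) → 1 H
  atom 9: C, bond orders sum to 4 (valence 4) → 0 H
  atom 10: O, bond orders sum to 1 (valence 2) → 1 H
  atom 11: O, bond orders sum to 2 (valence 2) → 0 H
  atom 12: C, bond orders sum to 2 (valence 4) → 2 H
  atom 13: C, bond orders sum to 3 (valence 4) → 1 H
  atom 14: C, bond orders sum to 1 (valence 4) → 3 H
  atom 15: Br (halogen, monovalent) → 0 H
Totals → C:11, H:20, Br:2, O:2.
In Hill order: C11H20Br2O2.

C11H20Br2O2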